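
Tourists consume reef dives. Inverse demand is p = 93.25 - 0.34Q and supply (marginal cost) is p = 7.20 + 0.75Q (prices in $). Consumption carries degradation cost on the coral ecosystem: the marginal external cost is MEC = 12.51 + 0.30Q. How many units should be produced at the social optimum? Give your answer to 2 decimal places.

Q* = 52.91

Social marginal benefit = demand − MEC = 80.74 - 0.64Q.
Set SMB = MC: 80.74 - 0.64Q = 7.20 + 0.75Q → Q* = 52.9065.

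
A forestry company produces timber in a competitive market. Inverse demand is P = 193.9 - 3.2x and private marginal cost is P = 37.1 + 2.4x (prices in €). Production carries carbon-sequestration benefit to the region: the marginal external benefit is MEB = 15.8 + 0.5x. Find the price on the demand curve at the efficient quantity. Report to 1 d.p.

P = €85.6

Social marginal cost = private MC − MEB = 21.3 + 1.9x.
Set SMC = demand: 21.3 + 1.9x = 193.9 - 3.2x → x* = 33.8431.
Consumer price on the demand curve at x*: 193.9 − 3.2×33.8431 = 85.6021.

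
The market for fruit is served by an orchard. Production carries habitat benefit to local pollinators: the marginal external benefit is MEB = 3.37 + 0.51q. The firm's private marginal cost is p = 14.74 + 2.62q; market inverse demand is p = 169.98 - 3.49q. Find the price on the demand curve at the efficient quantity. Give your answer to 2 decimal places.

P = 71.13

Social marginal cost = private MC − MEB = 11.37 + 2.11q.
Set SMC = demand: 11.37 + 2.11q = 169.98 - 3.49q → q* = 28.3232.
Consumer price on the demand curve at q*: 169.98 − 3.49×28.3232 = 71.1320.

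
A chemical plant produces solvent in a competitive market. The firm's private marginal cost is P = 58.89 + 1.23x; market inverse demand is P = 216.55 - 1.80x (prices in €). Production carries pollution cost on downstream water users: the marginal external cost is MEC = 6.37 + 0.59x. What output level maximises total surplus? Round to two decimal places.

Social marginal cost = private MC + MEC = 65.26 + 1.82x.
Set SMC = demand: 65.26 + 1.82x = 216.55 - 1.80x → x* = 41.7928.

x* = 41.79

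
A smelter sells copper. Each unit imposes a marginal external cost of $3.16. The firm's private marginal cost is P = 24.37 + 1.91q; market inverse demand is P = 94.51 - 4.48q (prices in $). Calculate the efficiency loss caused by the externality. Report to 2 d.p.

Market equilibrium (private): 24.37 + 1.91q = 94.51 - 4.48q → q_m = 10.9765.
Social marginal cost = private MC + MEC = 27.53 + 1.91q.
Set SMC = demand: 27.53 + 1.91q = 94.51 - 4.48q → q* = 10.4820.
Between q* and q_m the wedge SMC − demand runs linearly from 0 to MEC(q_m), so the loss is a triangle.
DWL = ½ × 0.4945 × 3.1600 = 0.7813.

DWL = $0.78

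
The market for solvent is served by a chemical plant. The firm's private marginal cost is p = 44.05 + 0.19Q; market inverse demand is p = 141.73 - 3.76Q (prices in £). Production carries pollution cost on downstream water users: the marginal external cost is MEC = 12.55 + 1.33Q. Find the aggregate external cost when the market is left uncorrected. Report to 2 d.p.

£717.02

Market equilibrium (private): 44.05 + 0.19Q = 141.73 - 3.76Q → Q_m = 24.7291.
Total external cost = ∫₀^{Q_m} (12.55 + 1.33Q) dQ = 12.55×24.7291 + ½×1.33×24.7291² = 717.0166.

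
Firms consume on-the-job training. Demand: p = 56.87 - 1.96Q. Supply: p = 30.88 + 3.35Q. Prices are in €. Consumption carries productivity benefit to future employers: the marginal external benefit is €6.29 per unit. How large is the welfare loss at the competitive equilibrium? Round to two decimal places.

Market equilibrium (private): 30.88 + 3.35Q = 56.87 - 1.96Q → Q_m = 4.8945.
Social marginal benefit = demand + MEB = 63.16 - 1.96Q.
Set SMB = MC: 63.16 - 1.96Q = 30.88 + 3.35Q → Q* = 6.0791.
Between Q* and Q_m the wedge SMB − MC runs linearly from 0 to MEB(Q_m), so the loss is a triangle.
DWL = ½ × 1.1846 × 6.2900 = 3.7256.

DWL = €3.73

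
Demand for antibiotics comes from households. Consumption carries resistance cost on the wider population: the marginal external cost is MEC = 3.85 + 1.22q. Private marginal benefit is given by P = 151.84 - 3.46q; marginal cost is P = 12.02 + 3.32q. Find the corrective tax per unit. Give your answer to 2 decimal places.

tax = 24.59 per unit

Social marginal benefit = demand − MEC = 147.99 - 4.68q.
Set SMB = MC: 147.99 - 4.68q = 12.02 + 3.32q → q* = 16.9963.
The Pigouvian tax equals MEC at q*: 3.85 + 1.22×16.9963 = 24.5855.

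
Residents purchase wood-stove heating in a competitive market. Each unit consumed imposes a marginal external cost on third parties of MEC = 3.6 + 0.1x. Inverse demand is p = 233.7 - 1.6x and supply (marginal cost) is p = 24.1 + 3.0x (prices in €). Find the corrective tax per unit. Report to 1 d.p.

tax = €8.0 per unit

Social marginal benefit = demand − MEC = 230.1 - 1.7x.
Set SMB = MC: 230.1 - 1.7x = 24.1 + 3.0x → x* = 43.8298.
The Pigouvian tax equals MEC at x*: 3.6 + 0.1×43.8298 = 7.9830.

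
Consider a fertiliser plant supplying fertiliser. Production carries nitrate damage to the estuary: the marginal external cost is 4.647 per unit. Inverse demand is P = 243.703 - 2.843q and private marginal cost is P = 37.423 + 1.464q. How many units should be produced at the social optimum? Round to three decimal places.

Social marginal cost = private MC + MEC = 42.070 + 1.464q.
Set SMC = demand: 42.070 + 1.464q = 243.703 - 2.843q → q* = 46.8152.

q* = 46.815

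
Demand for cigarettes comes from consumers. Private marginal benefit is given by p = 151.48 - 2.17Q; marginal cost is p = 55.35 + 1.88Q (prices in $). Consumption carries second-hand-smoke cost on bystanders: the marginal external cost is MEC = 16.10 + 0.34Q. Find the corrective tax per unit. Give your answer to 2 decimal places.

Social marginal benefit = demand − MEC = 135.38 - 2.51Q.
Set SMB = MC: 135.38 - 2.51Q = 55.35 + 1.88Q → Q* = 18.2301.
The Pigouvian tax equals MEC at Q*: 16.10 + 0.34×18.2301 = 22.2982.

tax = $22.30 per unit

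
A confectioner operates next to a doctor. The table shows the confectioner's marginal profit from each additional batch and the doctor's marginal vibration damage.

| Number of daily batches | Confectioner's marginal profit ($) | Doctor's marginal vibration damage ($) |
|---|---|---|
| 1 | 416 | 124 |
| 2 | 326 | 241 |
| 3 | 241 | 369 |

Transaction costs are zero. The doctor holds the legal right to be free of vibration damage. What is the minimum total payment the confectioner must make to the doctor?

$365

Efficient level: marginal profit ≥ marginal vibration damage through level 2, so k* = 2.
With the doctor holding the right, the confectioner must at least compensate total damage at k*: 124 + 241 = 365.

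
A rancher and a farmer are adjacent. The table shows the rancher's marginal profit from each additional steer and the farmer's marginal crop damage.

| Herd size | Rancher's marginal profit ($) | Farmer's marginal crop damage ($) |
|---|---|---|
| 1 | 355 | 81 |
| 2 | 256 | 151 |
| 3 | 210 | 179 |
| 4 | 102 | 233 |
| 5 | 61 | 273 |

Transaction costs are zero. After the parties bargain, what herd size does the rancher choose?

3

Bargaining reaches the level where marginal profit last exceeds marginal crop damage.
That holds through level 3 (210 ≥ 179) but not at 4 (102 < 233).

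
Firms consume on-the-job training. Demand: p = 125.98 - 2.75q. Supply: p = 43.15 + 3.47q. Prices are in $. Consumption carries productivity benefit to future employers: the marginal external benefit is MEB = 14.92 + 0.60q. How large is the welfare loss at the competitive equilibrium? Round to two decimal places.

Market equilibrium (private): 43.15 + 3.47q = 125.98 - 2.75q → q_m = 13.3167.
Social marginal benefit = demand + MEB = 140.90 - 2.15q.
Set SMB = MC: 140.90 - 2.15q = 43.15 + 3.47q → q* = 17.3932.
The loss is the area between SMB and MC from q* to q_m; with linear curves that's a triangle of height MEB(q_m).
DWL = ½ × 4.0765 × 22.9100 = 46.6963.

DWL = $46.70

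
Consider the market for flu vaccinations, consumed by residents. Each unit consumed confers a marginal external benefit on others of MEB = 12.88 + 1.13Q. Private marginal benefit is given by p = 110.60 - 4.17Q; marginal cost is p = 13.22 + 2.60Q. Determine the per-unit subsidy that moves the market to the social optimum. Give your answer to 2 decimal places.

subsidy = 34.97 per unit

Social marginal benefit = demand + MEB = 123.48 - 3.04Q.
Set SMB = MC: 123.48 - 3.04Q = 13.22 + 2.60Q → Q* = 19.5496.
The Pigouvian subsidy equals MEB at Q*: 12.88 + 1.13×19.5496 = 34.9710.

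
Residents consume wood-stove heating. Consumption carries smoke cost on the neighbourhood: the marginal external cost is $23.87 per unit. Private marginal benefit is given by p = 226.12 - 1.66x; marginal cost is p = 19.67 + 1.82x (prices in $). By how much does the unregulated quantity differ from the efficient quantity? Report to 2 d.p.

Market equilibrium (private): 19.67 + 1.82x = 226.12 - 1.66x → x_m = 59.3247.
Social marginal benefit = demand − MEC = 202.25 - 1.66x.
Set SMB = MC: 202.25 - 1.66x = 19.67 + 1.82x → x* = 52.4655.
Gap = |59.3247 − 52.4655| = 6.8592.

6.86 units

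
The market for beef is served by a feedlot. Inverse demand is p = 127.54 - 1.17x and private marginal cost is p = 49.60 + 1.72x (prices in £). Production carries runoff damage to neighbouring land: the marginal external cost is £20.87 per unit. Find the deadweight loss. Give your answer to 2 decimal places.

Market equilibrium (private): 49.60 + 1.72x = 127.54 - 1.17x → x_m = 26.9689.
Social marginal cost = private MC + MEC = 70.47 + 1.72x.
Set SMC = demand: 70.47 + 1.72x = 127.54 - 1.17x → x* = 19.7474.
Height of the DWL triangle at x_m is SMC(x_m) − demand(x_m) = MEC(x_m) = 20.8700.
DWL = ½ × 7.2215 × 20.8700 = 75.3564.

DWL = £75.36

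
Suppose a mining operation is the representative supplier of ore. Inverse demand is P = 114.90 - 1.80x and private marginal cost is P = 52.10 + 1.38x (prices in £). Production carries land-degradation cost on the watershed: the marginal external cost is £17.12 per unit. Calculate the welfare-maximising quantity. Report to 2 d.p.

Social marginal cost = private MC + MEC = 69.22 + 1.38x.
Set SMC = demand: 69.22 + 1.38x = 114.90 - 1.80x → x* = 14.3648.

x* = 14.36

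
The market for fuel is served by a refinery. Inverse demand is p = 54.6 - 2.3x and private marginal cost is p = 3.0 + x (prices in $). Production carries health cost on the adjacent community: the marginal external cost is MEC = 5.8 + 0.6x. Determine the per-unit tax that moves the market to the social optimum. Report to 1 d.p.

tax = $12.8 per unit

Social marginal cost = private MC + MEC = 8.8 + 1.6x.
Set SMC = demand: 8.8 + 1.6x = 54.6 - 2.3x → x* = 11.7436.
The Pigouvian tax equals MEC at x*: 5.8 + 0.6×11.7436 = 12.8462.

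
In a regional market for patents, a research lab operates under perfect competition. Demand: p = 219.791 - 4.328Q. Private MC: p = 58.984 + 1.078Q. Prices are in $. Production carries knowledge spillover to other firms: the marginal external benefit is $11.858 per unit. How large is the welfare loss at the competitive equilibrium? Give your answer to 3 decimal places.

Market equilibrium (private): 58.984 + 1.078Q = 219.791 - 4.328Q → Q_m = 29.7460.
Social marginal cost = private MC − MEB = 47.126 + 1.078Q.
Set SMC = demand: 47.126 + 1.078Q = 219.791 - 4.328Q → Q* = 31.9395.
The welfare-loss triangle has base |Q_m − Q*| and height MEB(Q_m) (the vertical gap between SMC and demand is zero at Q* and MEB at Q_m).
DWL = ½ × 2.1935 × 11.8580 = 13.0053.

DWL = $13.005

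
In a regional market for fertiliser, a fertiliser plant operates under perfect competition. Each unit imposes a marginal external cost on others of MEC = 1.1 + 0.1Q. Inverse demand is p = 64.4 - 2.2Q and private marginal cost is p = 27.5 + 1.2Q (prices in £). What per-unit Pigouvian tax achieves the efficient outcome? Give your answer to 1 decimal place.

tax = £2.1 per unit

Social marginal cost = private MC + MEC = 28.6 + 1.3Q.
Set SMC = demand: 28.6 + 1.3Q = 64.4 - 2.2Q → Q* = 10.2286.
The Pigouvian tax equals MEC at Q*: 1.1 + 0.1×10.2286 = 2.1229.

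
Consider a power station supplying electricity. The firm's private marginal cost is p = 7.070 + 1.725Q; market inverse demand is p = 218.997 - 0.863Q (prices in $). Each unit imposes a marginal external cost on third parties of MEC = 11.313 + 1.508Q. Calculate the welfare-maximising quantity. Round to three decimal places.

Q* = 48.978

Social marginal cost = private MC + MEC = 18.383 + 3.233Q.
Set SMC = demand: 18.383 + 3.233Q = 218.997 - 0.863Q → Q* = 48.9780.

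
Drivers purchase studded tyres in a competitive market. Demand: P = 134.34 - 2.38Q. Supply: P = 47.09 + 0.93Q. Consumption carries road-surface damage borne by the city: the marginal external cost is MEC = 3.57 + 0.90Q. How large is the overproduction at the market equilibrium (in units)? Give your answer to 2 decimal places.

Market equilibrium (private): 47.09 + 0.93Q = 134.34 - 2.38Q → Q_m = 26.3595.
Social marginal benefit = demand − MEC = 130.77 - 3.28Q.
Set SMB = MC: 130.77 - 3.28Q = 47.09 + 0.93Q → Q* = 19.8765.
Gap = |26.3595 − 19.8765| = 6.4830.

6.48 units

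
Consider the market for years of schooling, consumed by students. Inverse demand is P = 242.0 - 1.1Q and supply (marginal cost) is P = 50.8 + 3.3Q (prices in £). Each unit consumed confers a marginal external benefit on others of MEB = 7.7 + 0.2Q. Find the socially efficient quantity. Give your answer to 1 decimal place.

Social marginal benefit = demand + MEB = 249.7 - 0.9Q.
Set SMB = MC: 249.7 - 0.9Q = 50.8 + 3.3Q → Q* = 47.3571.

Q* = 47.4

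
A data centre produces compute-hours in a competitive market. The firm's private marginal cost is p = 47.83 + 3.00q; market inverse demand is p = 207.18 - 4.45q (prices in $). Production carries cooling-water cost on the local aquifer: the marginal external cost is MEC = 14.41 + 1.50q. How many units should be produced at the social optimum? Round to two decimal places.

q* = 16.19

Social marginal cost = private MC + MEC = 62.24 + 4.50q.
Set SMC = demand: 62.24 + 4.50q = 207.18 - 4.45q → q* = 16.1944.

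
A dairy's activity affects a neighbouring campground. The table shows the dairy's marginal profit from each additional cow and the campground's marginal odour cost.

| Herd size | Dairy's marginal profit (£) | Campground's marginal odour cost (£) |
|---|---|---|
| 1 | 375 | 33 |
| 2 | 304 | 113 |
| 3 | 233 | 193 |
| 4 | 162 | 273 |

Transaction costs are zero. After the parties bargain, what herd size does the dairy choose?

3

Bargaining reaches the level where marginal profit last exceeds marginal odour cost.
That holds through level 3 (233 ≥ 193) but not at 4 (162 < 273).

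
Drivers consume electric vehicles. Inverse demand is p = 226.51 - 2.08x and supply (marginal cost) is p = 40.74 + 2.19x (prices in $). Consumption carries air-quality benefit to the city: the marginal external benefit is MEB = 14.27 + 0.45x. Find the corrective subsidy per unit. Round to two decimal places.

Social marginal benefit = demand + MEB = 240.78 - 1.63x.
Set SMB = MC: 240.78 - 1.63x = 40.74 + 2.19x → x* = 52.3665.
The Pigouvian subsidy equals MEB at x*: 14.27 + 0.45×52.3665 = 37.8349.

subsidy = $37.83 per unit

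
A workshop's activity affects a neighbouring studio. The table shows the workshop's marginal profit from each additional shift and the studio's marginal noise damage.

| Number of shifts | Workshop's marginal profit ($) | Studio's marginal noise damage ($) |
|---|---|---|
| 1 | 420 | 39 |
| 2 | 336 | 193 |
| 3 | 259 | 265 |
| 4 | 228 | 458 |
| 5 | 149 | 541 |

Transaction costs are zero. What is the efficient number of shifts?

Bargaining reaches the level where marginal profit last exceeds marginal noise damage.
That holds through level 2 (336 ≥ 193) but not at 3 (259 < 265).

2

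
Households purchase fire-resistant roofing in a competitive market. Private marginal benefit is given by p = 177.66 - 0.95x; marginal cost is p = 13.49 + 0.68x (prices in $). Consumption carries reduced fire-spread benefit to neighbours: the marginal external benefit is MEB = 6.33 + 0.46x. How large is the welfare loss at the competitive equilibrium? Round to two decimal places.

DWL = $1185.08

Market equilibrium (private): 13.49 + 0.68x = 177.66 - 0.95x → x_m = 100.7178.
Social marginal benefit = demand + MEB = 183.99 - 0.49x.
Set SMB = MC: 183.99 - 0.49x = 13.49 + 0.68x → x* = 145.7265.
The welfare-loss triangle has base |x_m − x*| and height MEB(x_m) (the vertical gap between SMB and MC is zero at x* and MEB at x_m).
DWL = ½ × 45.0087 × 52.6602 = 1185.0836.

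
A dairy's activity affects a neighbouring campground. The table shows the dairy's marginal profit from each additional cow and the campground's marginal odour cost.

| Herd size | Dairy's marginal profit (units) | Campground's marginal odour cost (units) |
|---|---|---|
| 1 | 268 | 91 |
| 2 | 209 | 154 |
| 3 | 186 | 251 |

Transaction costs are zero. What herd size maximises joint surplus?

Bargaining reaches the level where marginal profit last exceeds marginal odour cost.
That holds through level 2 (209 ≥ 154) but not at 3 (186 < 251).

2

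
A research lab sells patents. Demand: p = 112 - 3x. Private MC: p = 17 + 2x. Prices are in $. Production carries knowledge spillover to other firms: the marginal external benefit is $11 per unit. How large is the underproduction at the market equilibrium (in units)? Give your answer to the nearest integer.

Market equilibrium (private): 17 + 2x = 112 - 3x → x_m = 19.0000.
Social marginal cost = private MC − MEB = 6 + 2x.
Set SMC = demand: 6 + 2x = 112 - 3x → x* = 21.2000.
Gap = |19.0000 − 21.2000| = 2.2000.

2 units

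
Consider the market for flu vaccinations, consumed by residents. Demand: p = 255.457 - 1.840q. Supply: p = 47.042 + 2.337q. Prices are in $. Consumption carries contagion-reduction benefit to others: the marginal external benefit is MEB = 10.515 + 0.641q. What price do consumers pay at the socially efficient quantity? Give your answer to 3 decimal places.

Social marginal benefit = demand + MEB = 265.972 - 1.199q.
Set SMB = MC: 265.972 - 1.199q = 47.042 + 2.337q → q* = 61.9146.
Consumer price on the demand curve at q*: 255.457 − 1.840×61.9146 = 141.5341.

P = $141.534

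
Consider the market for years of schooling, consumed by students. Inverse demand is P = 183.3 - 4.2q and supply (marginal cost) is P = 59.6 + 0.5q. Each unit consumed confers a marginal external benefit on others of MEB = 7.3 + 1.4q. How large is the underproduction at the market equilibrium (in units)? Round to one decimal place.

Market equilibrium (private): 59.6 + 0.5q = 183.3 - 4.2q → q_m = 26.3191.
Social marginal benefit = demand + MEB = 190.6 - 2.8q.
Set SMB = MC: 190.6 - 2.8q = 59.6 + 0.5q → q* = 39.6970.
Gap = |26.3191 − 39.6970| = 13.3779.

13.4 units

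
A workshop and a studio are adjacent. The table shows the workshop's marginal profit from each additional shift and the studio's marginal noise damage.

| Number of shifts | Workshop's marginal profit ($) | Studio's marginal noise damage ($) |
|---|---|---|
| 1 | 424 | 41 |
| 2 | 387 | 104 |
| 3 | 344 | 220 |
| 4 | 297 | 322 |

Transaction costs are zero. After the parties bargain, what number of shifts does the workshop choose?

Bargaining reaches the level where marginal profit last exceeds marginal noise damage.
That holds through level 3 (344 ≥ 220) but not at 4 (297 < 322).

3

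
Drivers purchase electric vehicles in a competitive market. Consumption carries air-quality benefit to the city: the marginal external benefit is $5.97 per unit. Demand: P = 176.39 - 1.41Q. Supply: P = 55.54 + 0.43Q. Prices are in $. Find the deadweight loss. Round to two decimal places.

DWL = $9.69

Market equilibrium (private): 55.54 + 0.43Q = 176.39 - 1.41Q → Q_m = 65.6793.
Social marginal benefit = demand + MEB = 182.36 - 1.41Q.
Set SMB = MC: 182.36 - 1.41Q = 55.54 + 0.43Q → Q* = 68.9239.
Between Q* and Q_m the wedge SMB − MC runs linearly from 0 to MEB(Q_m), so the loss is a triangle.
DWL = ½ × 3.2446 × 5.9700 = 9.6851.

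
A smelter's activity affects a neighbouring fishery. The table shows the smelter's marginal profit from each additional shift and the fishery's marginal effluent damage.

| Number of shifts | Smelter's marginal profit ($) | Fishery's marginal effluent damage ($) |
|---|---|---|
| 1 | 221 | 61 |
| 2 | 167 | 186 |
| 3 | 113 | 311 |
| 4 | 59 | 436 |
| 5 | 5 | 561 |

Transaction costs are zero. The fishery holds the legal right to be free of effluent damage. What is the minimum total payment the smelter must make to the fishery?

$61

Efficient level: marginal profit ≥ marginal effluent damage through level 1, so k* = 1.
With the fishery holding the right, the smelter must at least compensate total damage at k*: 61 = 61.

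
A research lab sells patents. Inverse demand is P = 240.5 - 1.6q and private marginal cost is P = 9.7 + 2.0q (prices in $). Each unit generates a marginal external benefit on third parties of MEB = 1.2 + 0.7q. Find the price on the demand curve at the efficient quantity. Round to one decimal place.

Social marginal cost = private MC − MEB = 8.5 + 1.3q.
Set SMC = demand: 8.5 + 1.3q = 240.5 - 1.6q → q* = 80.0000.
Consumer price on the demand curve at q*: 240.5 − 1.6×80.0000 = 112.5000.

P = $112.5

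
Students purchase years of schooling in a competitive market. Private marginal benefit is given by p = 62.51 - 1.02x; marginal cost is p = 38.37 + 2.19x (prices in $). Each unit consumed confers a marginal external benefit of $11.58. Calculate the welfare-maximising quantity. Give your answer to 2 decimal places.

x* = 11.13

Social marginal benefit = demand + MEB = 74.09 - 1.02x.
Set SMB = MC: 74.09 - 1.02x = 38.37 + 2.19x → x* = 11.1277.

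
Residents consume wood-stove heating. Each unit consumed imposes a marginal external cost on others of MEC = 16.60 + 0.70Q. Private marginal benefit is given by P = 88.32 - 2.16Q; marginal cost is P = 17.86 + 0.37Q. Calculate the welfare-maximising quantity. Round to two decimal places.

Social marginal benefit = demand − MEC = 71.72 - 2.86Q.
Set SMB = MC: 71.72 - 2.86Q = 17.86 + 0.37Q → Q* = 16.6749.

Q* = 16.67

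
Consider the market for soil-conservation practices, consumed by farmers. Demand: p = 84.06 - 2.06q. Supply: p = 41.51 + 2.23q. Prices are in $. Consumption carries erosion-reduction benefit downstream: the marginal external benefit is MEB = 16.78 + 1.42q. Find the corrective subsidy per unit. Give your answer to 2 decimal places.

Social marginal benefit = demand + MEB = 100.84 - 0.64q.
Set SMB = MC: 100.84 - 0.64q = 41.51 + 2.23q → q* = 20.6725.
The Pigouvian subsidy equals MEB at q*: 16.78 + 1.42×20.6725 = 46.1350.

subsidy = $46.13 per unit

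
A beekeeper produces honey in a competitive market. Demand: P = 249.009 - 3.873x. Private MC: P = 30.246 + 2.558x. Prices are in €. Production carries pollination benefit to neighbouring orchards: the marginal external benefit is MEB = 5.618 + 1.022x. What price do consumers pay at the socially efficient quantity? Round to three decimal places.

Social marginal cost = private MC − MEB = 24.628 + 1.536x.
Set SMC = demand: 24.628 + 1.536x = 249.009 - 3.873x → x* = 41.4829.
Consumer price on the demand curve at x*: 249.009 − 3.873×41.4829 = 88.3457.

P = €88.346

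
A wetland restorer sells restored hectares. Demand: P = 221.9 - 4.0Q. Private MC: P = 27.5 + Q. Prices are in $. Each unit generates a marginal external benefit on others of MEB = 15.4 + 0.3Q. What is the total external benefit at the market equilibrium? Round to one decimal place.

$825.5

Market equilibrium (private): 27.5 + Q = 221.9 - 4.0Q → Q_m = 38.8800.
Total external benefit = ∫₀^{Q_m} (15.4 + 0.3Q) dQ = 15.4×38.8800 + ½×0.3×38.8800² = 825.5002.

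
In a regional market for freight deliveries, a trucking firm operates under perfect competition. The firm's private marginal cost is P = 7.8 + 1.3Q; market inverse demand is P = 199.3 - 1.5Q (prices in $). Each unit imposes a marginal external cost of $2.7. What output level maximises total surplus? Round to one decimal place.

Q* = 67.4

Social marginal cost = private MC + MEC = 10.5 + 1.3Q.
Set SMC = demand: 10.5 + 1.3Q = 199.3 - 1.5Q → Q* = 67.4286.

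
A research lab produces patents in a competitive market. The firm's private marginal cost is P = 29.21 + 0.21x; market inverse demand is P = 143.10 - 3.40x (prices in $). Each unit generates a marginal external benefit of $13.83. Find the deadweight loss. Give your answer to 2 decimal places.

Market equilibrium (private): 29.21 + 0.21x = 143.10 - 3.40x → x_m = 31.5485.
Social marginal cost = private MC − MEB = 15.38 + 0.21x.
Set SMC = demand: 15.38 + 0.21x = 143.10 - 3.40x → x* = 35.3795.
Height of the DWL triangle at x_m is demand(x_m) − SMC(x_m) = MEB(x_m) = 13.8300.
DWL = ½ × 3.8310 × 13.8300 = 26.4914.

DWL = $26.49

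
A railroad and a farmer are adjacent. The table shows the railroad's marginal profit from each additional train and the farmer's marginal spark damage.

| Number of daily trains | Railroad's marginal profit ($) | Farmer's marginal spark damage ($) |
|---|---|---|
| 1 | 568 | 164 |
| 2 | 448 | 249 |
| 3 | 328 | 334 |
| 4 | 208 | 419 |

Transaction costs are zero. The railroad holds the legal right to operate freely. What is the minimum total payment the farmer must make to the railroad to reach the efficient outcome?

$536

Left alone the railroad would choose level 4 (marginal profit stays positive).
Efficient level: k* = 2 (marginal profit ≥ marginal spark damage through 2).
The farmer must at least cover the railroad's forgone profit from cutting 4→2: 328 + 208 = 536.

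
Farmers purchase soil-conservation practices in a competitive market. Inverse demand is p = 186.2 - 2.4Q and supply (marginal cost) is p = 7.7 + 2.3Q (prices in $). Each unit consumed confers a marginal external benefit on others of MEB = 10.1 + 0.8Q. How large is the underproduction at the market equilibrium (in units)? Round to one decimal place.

Market equilibrium (private): 7.7 + 2.3Q = 186.2 - 2.4Q → Q_m = 37.9787.
Social marginal benefit = demand + MEB = 196.3 - 1.6Q.
Set SMB = MC: 196.3 - 1.6Q = 7.7 + 2.3Q → Q* = 48.3590.
Gap = |37.9787 − 48.3590| = 10.3803.

10.4 units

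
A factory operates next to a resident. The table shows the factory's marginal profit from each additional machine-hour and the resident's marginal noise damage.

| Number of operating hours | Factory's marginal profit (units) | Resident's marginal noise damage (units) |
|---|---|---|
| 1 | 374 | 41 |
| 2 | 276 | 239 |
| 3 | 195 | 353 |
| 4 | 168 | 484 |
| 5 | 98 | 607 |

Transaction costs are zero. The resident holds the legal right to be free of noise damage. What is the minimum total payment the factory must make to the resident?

280

Efficient level: marginal profit ≥ marginal noise damage through level 2, so k* = 2.
With the resident holding the right, the factory must at least compensate total damage at k*: 41 + 239 = 280.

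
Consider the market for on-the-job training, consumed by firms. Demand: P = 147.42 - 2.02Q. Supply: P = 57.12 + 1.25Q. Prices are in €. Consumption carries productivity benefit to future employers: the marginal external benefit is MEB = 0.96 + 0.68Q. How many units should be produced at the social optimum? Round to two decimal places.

Social marginal benefit = demand + MEB = 148.38 - 1.34Q.
Set SMB = MC: 148.38 - 1.34Q = 57.12 + 1.25Q → Q* = 35.2355.

Q* = 35.24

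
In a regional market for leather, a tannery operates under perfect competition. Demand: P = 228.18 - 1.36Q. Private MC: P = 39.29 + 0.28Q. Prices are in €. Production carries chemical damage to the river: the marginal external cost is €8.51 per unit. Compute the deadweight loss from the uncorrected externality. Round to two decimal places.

DWL = €22.08

Market equilibrium (private): 39.29 + 0.28Q = 228.18 - 1.36Q → Q_m = 115.1768.
Social marginal cost = private MC + MEC = 47.80 + 0.28Q.
Set SMC = demand: 47.80 + 0.28Q = 228.18 - 1.36Q → Q* = 109.9878.
The welfare-loss triangle has base |Q_m − Q*| and height MEC(Q_m) (the vertical gap between SMC and demand is zero at Q* and MEC at Q_m).
DWL = ½ × 5.1890 × 8.5100 = 22.0792.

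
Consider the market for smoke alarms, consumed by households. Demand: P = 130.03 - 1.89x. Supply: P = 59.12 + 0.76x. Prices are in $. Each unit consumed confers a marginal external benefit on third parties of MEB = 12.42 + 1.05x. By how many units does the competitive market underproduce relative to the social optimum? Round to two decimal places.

25.32 units

Market equilibrium (private): 59.12 + 0.76x = 130.03 - 1.89x → x_m = 26.7585.
Social marginal benefit = demand + MEB = 142.45 - 0.84x.
Set SMB = MC: 142.45 - 0.84x = 59.12 + 0.76x → x* = 52.0813.
Gap = |26.7585 − 52.0813| = 25.3228.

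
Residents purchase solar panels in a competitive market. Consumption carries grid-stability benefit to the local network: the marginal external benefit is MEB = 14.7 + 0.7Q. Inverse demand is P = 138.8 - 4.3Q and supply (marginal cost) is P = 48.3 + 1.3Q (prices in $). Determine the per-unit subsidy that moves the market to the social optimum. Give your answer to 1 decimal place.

Social marginal benefit = demand + MEB = 153.5 - 3.6Q.
Set SMB = MC: 153.5 - 3.6Q = 48.3 + 1.3Q → Q* = 21.4694.
The Pigouvian subsidy equals MEB at Q*: 14.7 + 0.7×21.4694 = 29.7286.

subsidy = $29.7 per unit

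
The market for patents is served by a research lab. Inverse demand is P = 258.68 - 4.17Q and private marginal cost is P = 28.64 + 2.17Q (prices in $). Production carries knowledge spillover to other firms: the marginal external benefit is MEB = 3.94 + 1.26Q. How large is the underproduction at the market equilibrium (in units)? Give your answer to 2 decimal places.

Market equilibrium (private): 28.64 + 2.17Q = 258.68 - 4.17Q → Q_m = 36.2839.
Social marginal cost = private MC − MEB = 24.70 + 0.91Q.
Set SMC = demand: 24.70 + 0.91Q = 258.68 - 4.17Q → Q* = 46.0591.
Gap = |36.2839 − 46.0591| = 9.7752.

9.78 units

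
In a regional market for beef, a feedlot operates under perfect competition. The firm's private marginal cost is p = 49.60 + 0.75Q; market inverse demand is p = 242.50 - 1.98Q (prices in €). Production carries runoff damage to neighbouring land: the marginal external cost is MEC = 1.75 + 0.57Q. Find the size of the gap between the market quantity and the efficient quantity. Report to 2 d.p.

12.74 units

Market equilibrium (private): 49.60 + 0.75Q = 242.50 - 1.98Q → Q_m = 70.6593.
Social marginal cost = private MC + MEC = 51.35 + 1.32Q.
Set SMC = demand: 51.35 + 1.32Q = 242.50 - 1.98Q → Q* = 57.9242.
Gap = |70.6593 − 57.9242| = 12.7351.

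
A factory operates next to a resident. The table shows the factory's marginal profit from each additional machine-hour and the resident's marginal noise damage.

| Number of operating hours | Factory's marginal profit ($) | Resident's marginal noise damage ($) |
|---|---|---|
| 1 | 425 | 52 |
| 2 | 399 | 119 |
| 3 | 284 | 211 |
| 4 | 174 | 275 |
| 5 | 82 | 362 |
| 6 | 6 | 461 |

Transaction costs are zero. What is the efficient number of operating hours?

Bargaining reaches the level where marginal profit last exceeds marginal noise damage.
That holds through level 3 (284 ≥ 211) but not at 4 (174 < 275).

3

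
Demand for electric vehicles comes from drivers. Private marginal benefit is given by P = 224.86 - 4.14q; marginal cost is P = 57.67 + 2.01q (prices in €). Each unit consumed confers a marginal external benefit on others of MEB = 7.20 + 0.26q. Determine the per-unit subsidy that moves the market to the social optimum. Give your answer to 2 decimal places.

subsidy = €14.90 per unit

Social marginal benefit = demand + MEB = 232.06 - 3.88q.
Set SMB = MC: 232.06 - 3.88q = 57.67 + 2.01q → q* = 29.6078.
The Pigouvian subsidy equals MEB at q*: 7.20 + 0.26×29.6078 = 14.8980.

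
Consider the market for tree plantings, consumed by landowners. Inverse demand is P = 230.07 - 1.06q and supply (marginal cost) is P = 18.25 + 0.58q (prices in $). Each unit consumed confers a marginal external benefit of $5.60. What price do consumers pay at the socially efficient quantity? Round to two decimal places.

Social marginal benefit = demand + MEB = 235.67 - 1.06q.
Set SMB = MC: 235.67 - 1.06q = 18.25 + 0.58q → q* = 132.5732.
Consumer price on the demand curve at q*: 230.07 − 1.06×132.5732 = 89.5424.

P = $89.54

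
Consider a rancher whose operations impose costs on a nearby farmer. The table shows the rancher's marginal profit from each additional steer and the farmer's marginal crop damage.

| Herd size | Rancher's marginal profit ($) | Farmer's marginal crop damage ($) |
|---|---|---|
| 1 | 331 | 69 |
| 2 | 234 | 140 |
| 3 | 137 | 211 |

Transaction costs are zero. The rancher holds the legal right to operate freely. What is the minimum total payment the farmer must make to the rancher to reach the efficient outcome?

$137

Left alone the rancher would choose level 3 (marginal profit stays positive).
Efficient level: k* = 2 (marginal profit ≥ marginal crop damage through 2).
The farmer must at least cover the rancher's forgone profit from cutting 3→2: 137 = 137.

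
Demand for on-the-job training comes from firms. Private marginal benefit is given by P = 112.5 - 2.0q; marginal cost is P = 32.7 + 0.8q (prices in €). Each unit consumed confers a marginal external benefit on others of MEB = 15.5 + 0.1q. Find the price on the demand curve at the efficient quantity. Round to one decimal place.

P = €41.9

Social marginal benefit = demand + MEB = 128.0 - 1.9q.
Set SMB = MC: 128.0 - 1.9q = 32.7 + 0.8q → q* = 35.2963.
Consumer price on the demand curve at q*: 112.5 − 2.0×35.2963 = 41.9074.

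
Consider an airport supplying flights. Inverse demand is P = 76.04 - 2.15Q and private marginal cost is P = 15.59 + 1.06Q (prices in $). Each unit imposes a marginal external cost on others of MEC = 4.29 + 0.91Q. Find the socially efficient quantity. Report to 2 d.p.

Q* = 13.63

Social marginal cost = private MC + MEC = 19.88 + 1.97Q.
Set SMC = demand: 19.88 + 1.97Q = 76.04 - 2.15Q → Q* = 13.6311.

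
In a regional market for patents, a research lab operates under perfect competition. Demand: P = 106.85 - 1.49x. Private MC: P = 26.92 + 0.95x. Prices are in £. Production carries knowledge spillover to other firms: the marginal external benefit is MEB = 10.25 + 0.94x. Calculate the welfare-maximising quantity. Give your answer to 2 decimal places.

x* = 60.12

Social marginal cost = private MC − MEB = 16.67 + 0.01x.
Set SMC = demand: 16.67 + 0.01x = 106.85 - 1.49x → x* = 60.1200.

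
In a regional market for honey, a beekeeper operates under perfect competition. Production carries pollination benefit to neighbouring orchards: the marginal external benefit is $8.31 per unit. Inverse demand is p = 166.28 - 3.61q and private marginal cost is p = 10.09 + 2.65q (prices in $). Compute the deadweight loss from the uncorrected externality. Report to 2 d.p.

DWL = $5.52

Market equilibrium (private): 10.09 + 2.65q = 166.28 - 3.61q → q_m = 24.9505.
Social marginal cost = private MC − MEB = 1.78 + 2.65q.
Set SMC = demand: 1.78 + 2.65q = 166.28 - 3.61q → q* = 26.2780.
The loss is the area between SMC and demand from q* to q_m; with linear curves that's a triangle of height MEB(q_m).
DWL = ½ × 1.3275 × 8.3100 = 5.5158.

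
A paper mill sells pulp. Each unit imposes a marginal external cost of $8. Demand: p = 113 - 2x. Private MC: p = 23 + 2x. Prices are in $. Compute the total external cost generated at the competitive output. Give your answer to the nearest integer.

Market equilibrium (private): 23 + 2x = 113 - 2x → x_m = 22.5000.
Total external cost = MEC × x_m = 8 × 22.5000 = 180.0000.

$180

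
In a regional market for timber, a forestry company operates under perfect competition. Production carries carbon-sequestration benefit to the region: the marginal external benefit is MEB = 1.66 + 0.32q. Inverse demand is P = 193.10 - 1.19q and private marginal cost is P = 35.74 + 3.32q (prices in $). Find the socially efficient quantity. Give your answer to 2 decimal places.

Social marginal cost = private MC − MEB = 34.08 + 3.00q.
Set SMC = demand: 34.08 + 3.00q = 193.10 - 1.19q → q* = 37.9523.

q* = 37.95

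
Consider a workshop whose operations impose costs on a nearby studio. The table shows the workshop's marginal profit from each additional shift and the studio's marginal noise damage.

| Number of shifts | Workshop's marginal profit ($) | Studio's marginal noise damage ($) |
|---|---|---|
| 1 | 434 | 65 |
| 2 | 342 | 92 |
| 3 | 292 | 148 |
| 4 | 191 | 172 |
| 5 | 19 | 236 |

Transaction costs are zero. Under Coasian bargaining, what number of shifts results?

4

Bargaining reaches the level where marginal profit last exceeds marginal noise damage.
That holds through level 4 (191 ≥ 172) but not at 5 (19 < 236).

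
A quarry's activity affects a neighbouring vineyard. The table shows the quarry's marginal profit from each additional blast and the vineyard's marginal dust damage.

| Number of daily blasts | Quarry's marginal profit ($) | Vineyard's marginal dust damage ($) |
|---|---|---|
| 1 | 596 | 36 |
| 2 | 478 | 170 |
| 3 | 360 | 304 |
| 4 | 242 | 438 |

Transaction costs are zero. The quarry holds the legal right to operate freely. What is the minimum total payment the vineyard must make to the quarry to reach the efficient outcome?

$242

Left alone the quarry would choose level 4 (marginal profit stays positive).
Efficient level: k* = 3 (marginal profit ≥ marginal dust damage through 3).
The vineyard must at least cover the quarry's forgone profit from cutting 4→3: 242 = 242.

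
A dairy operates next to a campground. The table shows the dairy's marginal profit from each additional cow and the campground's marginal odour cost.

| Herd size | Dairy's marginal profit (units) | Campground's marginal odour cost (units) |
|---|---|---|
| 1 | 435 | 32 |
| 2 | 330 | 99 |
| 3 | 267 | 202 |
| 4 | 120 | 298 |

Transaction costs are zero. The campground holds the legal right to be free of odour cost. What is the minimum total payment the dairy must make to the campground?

Efficient level: marginal profit ≥ marginal odour cost through level 3, so k* = 3.
With the campground holding the right, the dairy must at least compensate total damage at k*: 32 + 99 + 202 = 333.

333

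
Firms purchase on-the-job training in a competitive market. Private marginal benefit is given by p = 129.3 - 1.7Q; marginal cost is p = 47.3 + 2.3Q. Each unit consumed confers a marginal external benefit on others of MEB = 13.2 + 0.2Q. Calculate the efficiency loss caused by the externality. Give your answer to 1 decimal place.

Market equilibrium (private): 47.3 + 2.3Q = 129.3 - 1.7Q → Q_m = 20.5000.
Social marginal benefit = demand + MEB = 142.5 - 1.5Q.
Set SMB = MC: 142.5 - 1.5Q = 47.3 + 2.3Q → Q* = 25.0526.
Between Q* and Q_m the wedge SMB − MC runs linearly from 0 to MEB(Q_m), so the loss is a triangle.
DWL = ½ × 4.5526 × 17.3000 = 39.3800.

DWL = 39.4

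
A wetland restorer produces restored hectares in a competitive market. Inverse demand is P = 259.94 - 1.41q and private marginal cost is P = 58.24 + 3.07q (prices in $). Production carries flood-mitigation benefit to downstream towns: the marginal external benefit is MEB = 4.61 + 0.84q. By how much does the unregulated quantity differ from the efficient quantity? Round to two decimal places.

11.66 units

Market equilibrium (private): 58.24 + 3.07q = 259.94 - 1.41q → q_m = 45.0223.
Social marginal cost = private MC − MEB = 53.63 + 2.23q.
Set SMC = demand: 53.63 + 2.23q = 259.94 - 1.41q → q* = 56.6786.
Gap = |45.0223 − 56.6786| = 11.6563.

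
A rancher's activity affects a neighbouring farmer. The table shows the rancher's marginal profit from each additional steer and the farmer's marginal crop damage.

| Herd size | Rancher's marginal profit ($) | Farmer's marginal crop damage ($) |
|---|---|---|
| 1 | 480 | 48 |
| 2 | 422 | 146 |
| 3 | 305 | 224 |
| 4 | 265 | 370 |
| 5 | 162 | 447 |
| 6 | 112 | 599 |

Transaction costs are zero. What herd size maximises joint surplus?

3

Bargaining reaches the level where marginal profit last exceeds marginal crop damage.
That holds through level 3 (305 ≥ 224) but not at 4 (265 < 370).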